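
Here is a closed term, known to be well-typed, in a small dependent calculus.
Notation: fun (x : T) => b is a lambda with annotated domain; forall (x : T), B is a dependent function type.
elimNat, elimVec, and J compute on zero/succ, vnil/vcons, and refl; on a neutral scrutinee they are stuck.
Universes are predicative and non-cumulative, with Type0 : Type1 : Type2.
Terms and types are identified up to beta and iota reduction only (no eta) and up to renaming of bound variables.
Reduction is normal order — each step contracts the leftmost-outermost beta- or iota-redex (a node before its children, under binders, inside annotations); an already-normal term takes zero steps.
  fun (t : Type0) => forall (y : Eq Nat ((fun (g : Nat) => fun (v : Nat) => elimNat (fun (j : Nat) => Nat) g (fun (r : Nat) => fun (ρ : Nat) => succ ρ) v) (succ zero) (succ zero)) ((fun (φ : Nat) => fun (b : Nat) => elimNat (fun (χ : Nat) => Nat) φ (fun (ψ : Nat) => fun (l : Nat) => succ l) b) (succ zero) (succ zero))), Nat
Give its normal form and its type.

normal form:
  fun (t : Type0) => forall (y : Eq Nat (succ (succ zero)) (succ (succ zero))), Nat
inferred type:
  forall (t : Type0), Type0
observation: contracting a beta-redex first, the term normalizes in 12 steps.


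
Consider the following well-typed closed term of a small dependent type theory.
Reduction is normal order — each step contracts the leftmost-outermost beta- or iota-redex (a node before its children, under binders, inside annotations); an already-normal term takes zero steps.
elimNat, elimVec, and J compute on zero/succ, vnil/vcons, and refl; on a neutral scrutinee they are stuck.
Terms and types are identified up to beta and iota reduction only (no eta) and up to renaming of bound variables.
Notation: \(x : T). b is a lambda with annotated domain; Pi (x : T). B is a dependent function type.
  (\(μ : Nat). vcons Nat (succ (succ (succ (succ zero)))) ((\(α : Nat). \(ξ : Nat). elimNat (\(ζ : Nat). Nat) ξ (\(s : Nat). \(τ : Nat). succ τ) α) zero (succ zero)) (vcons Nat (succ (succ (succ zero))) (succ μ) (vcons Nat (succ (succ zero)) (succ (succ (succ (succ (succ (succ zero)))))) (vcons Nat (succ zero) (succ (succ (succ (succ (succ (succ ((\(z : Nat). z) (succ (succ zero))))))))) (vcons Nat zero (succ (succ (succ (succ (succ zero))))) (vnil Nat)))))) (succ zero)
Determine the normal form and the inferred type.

normal form:
  vcons Nat (succ (succ (succ (succ zero)))) (succ zero) (vcons Nat (succ (succ (succ zero))) (succ (succ zero)) (vcons Nat (succ (succ zero)) (succ (succ (succ (succ (succ (succ zero)))))) (vcons Nat (succ zero) (succ (succ (succ (succ (succ (succ (succ (succ zero)))))))) (vcons Nat zero (succ (succ (succ (succ (succ zero))))) (vnil Nat)))))
type:
  Vec Nat (succ (succ (succ (succ (succ zero)))))
observation: contracting a beta-redex first, the term normalizes in 5 steps.


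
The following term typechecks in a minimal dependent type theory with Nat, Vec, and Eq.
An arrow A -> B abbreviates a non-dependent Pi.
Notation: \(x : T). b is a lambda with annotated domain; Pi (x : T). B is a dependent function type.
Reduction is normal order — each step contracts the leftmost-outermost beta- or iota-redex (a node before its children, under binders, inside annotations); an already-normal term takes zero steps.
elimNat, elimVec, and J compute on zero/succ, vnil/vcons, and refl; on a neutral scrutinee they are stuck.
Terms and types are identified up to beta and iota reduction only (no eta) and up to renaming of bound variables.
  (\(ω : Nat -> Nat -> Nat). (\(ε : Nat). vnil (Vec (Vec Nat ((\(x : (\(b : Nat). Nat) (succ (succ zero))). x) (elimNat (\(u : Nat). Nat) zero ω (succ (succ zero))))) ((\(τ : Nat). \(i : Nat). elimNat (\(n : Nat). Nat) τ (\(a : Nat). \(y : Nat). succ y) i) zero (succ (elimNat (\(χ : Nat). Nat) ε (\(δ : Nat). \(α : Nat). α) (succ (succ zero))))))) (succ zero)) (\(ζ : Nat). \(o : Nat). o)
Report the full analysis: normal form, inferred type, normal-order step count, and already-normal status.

reduced normal form:
  vnil (Vec (Vec Nat zero) (succ (succ zero)))
type:
  Vec (Vec (Vec Nat zero) (succ (succ zero))) zero
reduction steps (normal order): 26
already normal: no
first redex: a beta-redex


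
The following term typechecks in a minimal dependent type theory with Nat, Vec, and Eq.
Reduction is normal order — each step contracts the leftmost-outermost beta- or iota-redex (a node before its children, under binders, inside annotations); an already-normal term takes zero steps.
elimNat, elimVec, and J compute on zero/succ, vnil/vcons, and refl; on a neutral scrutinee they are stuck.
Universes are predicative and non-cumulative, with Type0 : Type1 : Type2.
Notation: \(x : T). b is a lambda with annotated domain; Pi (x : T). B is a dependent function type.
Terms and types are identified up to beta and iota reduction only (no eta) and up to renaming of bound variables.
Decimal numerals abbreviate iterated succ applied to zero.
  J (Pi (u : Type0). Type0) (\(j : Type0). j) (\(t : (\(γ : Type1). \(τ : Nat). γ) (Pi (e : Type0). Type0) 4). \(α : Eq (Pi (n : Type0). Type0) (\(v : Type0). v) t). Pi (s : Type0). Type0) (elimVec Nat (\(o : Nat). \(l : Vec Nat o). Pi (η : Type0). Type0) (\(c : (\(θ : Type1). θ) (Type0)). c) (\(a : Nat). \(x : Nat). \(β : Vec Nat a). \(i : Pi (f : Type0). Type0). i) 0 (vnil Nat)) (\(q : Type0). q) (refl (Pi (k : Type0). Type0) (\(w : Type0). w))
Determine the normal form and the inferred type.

reduced normal form:
  \(u : Type0). u
type:
  Pi (u : Type0). Type0
observation: the term reaches its normal form after 3 normal-order steps.


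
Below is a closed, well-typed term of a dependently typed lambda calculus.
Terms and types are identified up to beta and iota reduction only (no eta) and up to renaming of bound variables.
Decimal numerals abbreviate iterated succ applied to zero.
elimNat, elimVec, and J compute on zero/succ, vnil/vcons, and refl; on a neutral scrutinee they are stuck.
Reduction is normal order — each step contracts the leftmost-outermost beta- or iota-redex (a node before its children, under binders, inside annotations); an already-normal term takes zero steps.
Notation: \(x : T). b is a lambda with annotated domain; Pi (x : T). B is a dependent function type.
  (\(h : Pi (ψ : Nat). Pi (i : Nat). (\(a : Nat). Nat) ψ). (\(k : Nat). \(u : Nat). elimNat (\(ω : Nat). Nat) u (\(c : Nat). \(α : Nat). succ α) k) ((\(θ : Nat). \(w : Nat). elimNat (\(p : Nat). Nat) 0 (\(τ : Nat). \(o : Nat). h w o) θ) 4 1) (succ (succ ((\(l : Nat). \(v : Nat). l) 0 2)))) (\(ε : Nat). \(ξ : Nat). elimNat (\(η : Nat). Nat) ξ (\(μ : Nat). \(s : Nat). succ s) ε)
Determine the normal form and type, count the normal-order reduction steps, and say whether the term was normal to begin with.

resulting normal form:
  6
inferred type:
  Nat
normal-order step count: 57
started in normal form: no
first redex: a beta-redex


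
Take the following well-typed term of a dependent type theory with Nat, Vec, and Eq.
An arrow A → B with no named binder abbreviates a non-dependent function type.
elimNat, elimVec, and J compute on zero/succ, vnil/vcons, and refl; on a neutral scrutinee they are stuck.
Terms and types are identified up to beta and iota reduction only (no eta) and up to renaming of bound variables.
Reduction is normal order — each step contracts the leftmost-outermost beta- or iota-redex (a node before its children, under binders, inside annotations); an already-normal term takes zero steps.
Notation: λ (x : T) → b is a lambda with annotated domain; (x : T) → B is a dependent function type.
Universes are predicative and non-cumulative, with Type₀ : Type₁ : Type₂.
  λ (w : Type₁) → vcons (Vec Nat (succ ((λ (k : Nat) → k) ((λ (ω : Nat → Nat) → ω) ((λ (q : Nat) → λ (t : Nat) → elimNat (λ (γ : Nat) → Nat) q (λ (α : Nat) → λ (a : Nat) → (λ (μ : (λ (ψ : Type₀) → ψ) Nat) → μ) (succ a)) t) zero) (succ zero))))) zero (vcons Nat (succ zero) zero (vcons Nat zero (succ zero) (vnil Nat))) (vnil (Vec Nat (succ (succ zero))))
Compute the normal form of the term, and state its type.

resulting normal form:
  λ (w : Type₁) → vcons (Vec Nat (succ (succ zero))) zero (vcons Nat (succ zero) zero (vcons Nat zero (succ zero) (vnil Nat))) (vnil (Vec Nat (succ (succ zero))))
type:
  Type₁ → Vec (Vec Nat (succ (succ zero))) (succ zero)
observation: the term reaches its normal form after 9 normal-order steps.


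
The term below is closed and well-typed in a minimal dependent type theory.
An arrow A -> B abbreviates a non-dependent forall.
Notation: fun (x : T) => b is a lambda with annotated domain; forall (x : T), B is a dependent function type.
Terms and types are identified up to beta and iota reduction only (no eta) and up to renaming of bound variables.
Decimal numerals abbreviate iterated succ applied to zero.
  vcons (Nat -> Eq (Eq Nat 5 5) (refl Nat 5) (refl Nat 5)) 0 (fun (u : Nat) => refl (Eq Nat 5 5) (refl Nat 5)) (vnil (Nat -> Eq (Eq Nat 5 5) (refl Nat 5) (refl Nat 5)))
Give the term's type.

the term's type:
  Vec (Nat -> Eq (Eq Nat 5 5) (refl Nat 5) (refl Nat 5)) 1


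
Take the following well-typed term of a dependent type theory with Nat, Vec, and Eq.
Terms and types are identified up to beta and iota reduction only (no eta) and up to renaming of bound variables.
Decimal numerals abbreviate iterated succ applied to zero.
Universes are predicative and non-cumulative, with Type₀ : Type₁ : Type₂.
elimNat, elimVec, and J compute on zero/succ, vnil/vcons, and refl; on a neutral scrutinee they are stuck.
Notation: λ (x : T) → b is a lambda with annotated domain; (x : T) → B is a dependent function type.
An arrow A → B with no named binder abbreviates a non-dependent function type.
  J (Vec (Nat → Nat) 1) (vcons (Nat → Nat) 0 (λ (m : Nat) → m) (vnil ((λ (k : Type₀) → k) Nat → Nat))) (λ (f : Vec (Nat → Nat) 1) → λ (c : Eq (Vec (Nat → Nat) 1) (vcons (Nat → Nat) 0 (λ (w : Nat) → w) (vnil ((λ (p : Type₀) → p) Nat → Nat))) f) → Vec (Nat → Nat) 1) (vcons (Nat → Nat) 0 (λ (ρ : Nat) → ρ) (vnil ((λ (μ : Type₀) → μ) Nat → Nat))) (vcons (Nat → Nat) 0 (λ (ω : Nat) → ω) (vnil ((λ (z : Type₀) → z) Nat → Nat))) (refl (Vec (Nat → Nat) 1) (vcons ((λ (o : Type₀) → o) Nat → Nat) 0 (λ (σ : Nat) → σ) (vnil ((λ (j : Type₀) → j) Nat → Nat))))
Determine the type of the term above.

inferred type:
  Vec (Nat → Nat) 1


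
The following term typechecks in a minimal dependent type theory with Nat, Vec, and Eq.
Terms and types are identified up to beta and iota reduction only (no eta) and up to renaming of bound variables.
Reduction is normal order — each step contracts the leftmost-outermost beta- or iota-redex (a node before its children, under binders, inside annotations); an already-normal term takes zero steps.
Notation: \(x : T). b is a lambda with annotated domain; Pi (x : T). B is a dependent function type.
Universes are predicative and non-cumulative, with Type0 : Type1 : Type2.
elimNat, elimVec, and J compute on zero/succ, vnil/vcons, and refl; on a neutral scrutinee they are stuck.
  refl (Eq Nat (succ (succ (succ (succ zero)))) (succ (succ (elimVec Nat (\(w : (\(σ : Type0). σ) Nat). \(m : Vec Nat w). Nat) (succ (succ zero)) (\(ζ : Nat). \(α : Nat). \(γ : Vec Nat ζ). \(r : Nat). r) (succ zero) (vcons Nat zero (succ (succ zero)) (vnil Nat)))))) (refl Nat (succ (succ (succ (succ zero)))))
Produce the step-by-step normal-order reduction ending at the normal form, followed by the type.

normal-order reduction:
  refl (Eq Nat (succ (succ (succ (succ zero)))) (succ (succ (elimVec Nat (\(w : (\(σ : Type0). σ) Nat). \(m : Vec Nat w). Nat) (succ (succ zero)) (\(ζ : Nat). \(α : Nat). \(γ : Vec Nat ζ). \(r : Nat). r) (succ zero) (vcons Nat zero (succ (succ zero)) (vnil Nat)))))) (refl Nat (succ (succ (succ (succ zero)))))
  ~> refl (Eq Nat (succ (succ (succ (succ zero)))) (succ (succ ((\(w : Nat). \(σ : Nat). \(m : Vec Nat w). \(ζ : Nat). ζ) zero (succ (succ zero)) (vnil Nat) (elimVec Nat (\(α : (\(γ : Type0). γ) Nat). \(r : Vec Nat α). Nat) (succ (succ zero)) (\(h : Nat). \(b : Nat). \(a : Vec Nat h). \(φ : Nat). φ) zero (vnil Nat)))))) (refl Nat (succ (succ (succ (succ zero)))))
  ~> refl (Eq Nat (succ (succ (succ (succ zero)))) (succ (succ ((\(w : Nat). \(σ : Vec Nat zero). \(m : Nat). m) (succ (succ zero)) (vnil Nat) (elimVec Nat (\(ζ : (\(α : Type0). α) Nat). \(γ : Vec Nat ζ). Nat) (succ (succ zero)) (\(r : Nat). \(h : Nat). \(b : Vec Nat r). \(a : Nat). a) zero (vnil Nat)))))) (refl Nat (succ (succ (succ (succ zero)))))
  ~> refl (Eq Nat (succ (succ (succ (succ zero)))) (succ (succ ((\(w : Vec Nat zero). \(σ : Nat). σ) (vnil Nat) (elimVec Nat (\(m : (\(ζ : Type0). ζ) Nat). \(α : Vec Nat m). Nat) (succ (succ zero)) (\(γ : Nat). \(r : Nat). \(h : Vec Nat γ). \(b : Nat). b) zero (vnil Nat)))))) (refl Nat (succ (succ (succ (succ zero)))))
  ~> refl (Eq Nat (succ (succ (succ (succ zero)))) (succ (succ ((\(w : Nat). w) (elimVec Nat (\(σ : (\(m : Type0). m) Nat). \(ζ : Vec Nat σ). Nat) (succ (succ zero)) (\(α : Nat). \(γ : Nat). \(r : Vec Nat α). \(h : Nat). h) zero (vnil Nat)))))) (refl Nat (succ (succ (succ (succ zero)))))
  ~> refl (Eq Nat (succ (succ (succ (succ zero)))) (succ (succ (elimVec Nat (\(w : (\(σ : Type0). σ) Nat). \(m : Vec Nat w). Nat) (succ (succ zero)) (\(ζ : Nat). \(α : Nat). \(γ : Vec Nat ζ). \(r : Nat). r) zero (vnil Nat))))) (refl Nat (succ (succ (succ (succ zero)))))
  ~> refl (Eq Nat (succ (succ (succ (succ zero)))) (succ (succ (succ (succ zero))))) (refl Nat (succ (succ (succ (succ zero)))))
type:
  Eq (Eq Nat (succ (succ (succ (succ zero)))) (succ (succ (succ (succ zero))))) (refl Nat (succ (succ (succ (succ zero))))) (refl Nat (succ (succ (succ (succ zero)))))


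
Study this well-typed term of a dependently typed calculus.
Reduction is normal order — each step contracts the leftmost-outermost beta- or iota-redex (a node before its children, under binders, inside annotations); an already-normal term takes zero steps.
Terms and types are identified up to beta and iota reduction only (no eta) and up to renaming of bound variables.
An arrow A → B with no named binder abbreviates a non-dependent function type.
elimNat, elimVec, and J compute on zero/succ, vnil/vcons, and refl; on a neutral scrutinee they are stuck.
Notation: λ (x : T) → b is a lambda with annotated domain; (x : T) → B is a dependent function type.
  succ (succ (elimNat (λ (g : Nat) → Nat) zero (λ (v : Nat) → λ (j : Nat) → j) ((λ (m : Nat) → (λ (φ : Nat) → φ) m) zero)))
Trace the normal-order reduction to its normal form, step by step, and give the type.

reduction (normal order):
  succ (succ (elimNat (λ (g : Nat) → Nat) zero (λ (v : Nat) → λ (j : Nat) → j) ((λ (m : Nat) → (λ (φ : Nat) → φ) m) zero)))
  ~> succ (succ (elimNat (λ (g : Nat) → Nat) zero (λ (v : Nat) → λ (j : Nat) → j) ((λ (m : Nat) → m) zero)))
  ~> succ (succ (elimNat (λ (g : Nat) → Nat) zero (λ (v : Nat) → λ (j : Nat) → j) zero))
  ~> succ (succ zero)
inferred type:
  Nat


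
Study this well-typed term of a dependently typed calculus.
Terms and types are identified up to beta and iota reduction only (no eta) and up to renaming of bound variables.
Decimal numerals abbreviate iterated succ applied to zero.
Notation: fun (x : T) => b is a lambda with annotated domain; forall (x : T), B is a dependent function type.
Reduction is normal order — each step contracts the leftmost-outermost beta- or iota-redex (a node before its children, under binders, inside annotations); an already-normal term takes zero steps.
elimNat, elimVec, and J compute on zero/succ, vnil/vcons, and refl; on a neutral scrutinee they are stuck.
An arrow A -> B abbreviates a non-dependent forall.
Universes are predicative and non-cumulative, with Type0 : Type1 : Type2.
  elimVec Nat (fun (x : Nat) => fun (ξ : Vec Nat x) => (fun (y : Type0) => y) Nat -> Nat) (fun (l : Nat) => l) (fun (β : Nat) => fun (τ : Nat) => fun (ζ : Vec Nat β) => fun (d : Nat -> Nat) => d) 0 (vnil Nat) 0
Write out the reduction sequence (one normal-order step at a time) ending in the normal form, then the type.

normal-order reduction:
  elimVec Nat (fun (x : Nat) => fun (ξ : Vec Nat x) => (fun (y : Type0) => y) Nat -> Nat) (fun (l : Nat) => l) (fun (β : Nat) => fun (τ : Nat) => fun (ζ : Vec Nat β) => fun (d : Nat -> Nat) => d) 0 (vnil Nat) 0
  ~> (fun (x : Nat) => x) 0
  ~> 0
type:
  Nat


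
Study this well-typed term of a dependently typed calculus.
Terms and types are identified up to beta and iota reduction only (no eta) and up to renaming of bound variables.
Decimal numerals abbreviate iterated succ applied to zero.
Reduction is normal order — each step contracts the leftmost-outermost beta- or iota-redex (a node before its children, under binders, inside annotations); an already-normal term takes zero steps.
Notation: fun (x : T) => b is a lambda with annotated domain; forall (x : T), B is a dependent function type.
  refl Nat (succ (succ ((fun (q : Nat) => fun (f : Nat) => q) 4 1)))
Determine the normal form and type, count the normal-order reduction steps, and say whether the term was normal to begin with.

resulting normal form:
  refl Nat 6
the term's type:
  Eq Nat 6 6
steps to reach normal form (normal order): 2
started in normal form: no
first redex: a beta-redex


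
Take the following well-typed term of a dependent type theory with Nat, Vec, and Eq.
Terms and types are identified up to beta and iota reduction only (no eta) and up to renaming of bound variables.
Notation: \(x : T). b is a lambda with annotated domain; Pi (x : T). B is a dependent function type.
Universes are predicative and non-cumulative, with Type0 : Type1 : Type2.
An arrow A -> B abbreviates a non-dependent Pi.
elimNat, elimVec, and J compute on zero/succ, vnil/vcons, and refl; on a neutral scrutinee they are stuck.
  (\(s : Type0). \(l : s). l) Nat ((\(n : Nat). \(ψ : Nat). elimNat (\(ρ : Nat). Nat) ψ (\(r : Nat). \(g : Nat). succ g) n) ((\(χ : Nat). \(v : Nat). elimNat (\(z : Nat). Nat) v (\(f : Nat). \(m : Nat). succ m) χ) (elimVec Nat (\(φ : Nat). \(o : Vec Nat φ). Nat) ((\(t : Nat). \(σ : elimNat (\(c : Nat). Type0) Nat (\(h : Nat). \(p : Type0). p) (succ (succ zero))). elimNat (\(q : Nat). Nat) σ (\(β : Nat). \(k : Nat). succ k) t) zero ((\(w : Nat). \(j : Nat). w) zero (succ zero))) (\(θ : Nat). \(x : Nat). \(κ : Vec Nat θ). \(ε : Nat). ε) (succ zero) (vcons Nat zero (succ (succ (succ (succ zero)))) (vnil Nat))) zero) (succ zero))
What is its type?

type:
  Nat


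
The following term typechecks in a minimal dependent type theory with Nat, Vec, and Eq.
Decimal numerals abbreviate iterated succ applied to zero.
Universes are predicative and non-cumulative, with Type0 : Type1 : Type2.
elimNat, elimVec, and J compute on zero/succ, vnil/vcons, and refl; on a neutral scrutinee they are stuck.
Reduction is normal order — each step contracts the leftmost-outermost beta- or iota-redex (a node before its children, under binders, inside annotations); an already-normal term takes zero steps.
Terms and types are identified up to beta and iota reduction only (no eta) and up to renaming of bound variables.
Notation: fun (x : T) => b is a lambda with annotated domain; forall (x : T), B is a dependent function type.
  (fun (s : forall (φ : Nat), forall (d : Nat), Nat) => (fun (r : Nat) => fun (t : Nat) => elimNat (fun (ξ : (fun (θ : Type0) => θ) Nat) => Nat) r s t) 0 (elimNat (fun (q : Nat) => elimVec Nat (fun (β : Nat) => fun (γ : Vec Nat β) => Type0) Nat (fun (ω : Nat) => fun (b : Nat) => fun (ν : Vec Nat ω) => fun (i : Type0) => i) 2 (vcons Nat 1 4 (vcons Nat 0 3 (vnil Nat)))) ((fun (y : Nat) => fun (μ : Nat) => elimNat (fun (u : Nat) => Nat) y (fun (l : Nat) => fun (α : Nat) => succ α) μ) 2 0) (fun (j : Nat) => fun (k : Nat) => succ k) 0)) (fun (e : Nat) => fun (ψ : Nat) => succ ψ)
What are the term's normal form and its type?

resulting normal form:
  2
the term's type:
  Nat
observation: the leftmost-outermost redex is a beta-redex, and normalization takes 15 steps.


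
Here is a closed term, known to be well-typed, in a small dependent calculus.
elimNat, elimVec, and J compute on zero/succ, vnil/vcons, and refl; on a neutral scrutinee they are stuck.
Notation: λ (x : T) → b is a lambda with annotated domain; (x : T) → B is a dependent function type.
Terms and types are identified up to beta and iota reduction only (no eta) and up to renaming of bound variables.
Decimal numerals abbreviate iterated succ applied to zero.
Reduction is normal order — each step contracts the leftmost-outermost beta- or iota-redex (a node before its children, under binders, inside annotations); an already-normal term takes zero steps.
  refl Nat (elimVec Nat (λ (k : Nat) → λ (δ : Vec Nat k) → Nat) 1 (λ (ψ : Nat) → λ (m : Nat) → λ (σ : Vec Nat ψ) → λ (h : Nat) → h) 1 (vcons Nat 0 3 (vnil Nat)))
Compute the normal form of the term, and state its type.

normal form:
  refl Nat 1
inferred type:
  Eq Nat 1 1
observation: 6 normal-order steps normalize the term, beginning with an elimVec iota-redex.


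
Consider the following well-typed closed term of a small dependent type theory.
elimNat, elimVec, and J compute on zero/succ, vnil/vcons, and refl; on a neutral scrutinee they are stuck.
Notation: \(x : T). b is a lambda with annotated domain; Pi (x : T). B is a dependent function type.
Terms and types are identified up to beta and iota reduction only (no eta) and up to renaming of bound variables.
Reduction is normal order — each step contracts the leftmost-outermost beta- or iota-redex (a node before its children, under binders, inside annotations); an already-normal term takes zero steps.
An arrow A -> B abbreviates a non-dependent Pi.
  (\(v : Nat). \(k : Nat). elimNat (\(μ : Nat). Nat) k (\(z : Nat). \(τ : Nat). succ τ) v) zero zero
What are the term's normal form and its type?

reduced normal form:
  zero
the term's type:
  Nat
observation: the term reaches its normal form after 3 normal-order steps.


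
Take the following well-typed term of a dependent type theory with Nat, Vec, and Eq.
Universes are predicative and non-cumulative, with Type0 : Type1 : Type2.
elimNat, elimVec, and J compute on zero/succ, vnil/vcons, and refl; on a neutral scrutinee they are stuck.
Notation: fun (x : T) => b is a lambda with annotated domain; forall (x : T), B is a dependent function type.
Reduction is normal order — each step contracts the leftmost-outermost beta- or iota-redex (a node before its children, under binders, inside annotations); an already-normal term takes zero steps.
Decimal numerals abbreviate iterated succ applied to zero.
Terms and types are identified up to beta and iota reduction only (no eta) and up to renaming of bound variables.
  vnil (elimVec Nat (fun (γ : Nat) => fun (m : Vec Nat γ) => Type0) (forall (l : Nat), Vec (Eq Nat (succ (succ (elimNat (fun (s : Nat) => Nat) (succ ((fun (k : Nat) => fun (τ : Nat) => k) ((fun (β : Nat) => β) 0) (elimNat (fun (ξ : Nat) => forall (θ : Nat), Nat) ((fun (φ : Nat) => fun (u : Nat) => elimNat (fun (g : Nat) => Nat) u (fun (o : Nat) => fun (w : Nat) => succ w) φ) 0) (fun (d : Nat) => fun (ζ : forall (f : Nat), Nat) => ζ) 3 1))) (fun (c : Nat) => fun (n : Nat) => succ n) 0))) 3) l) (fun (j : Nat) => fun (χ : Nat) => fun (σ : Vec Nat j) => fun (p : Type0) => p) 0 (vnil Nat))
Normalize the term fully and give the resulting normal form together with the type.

resulting normal form:
  vnil (forall (γ : Nat), Vec (Eq Nat 3 3) γ)
inferred type:
  Vec (forall (γ : Nat), Vec (Eq Nat 3 3) γ) 0
observation: the term reaches its normal form after 5 normal-order steps.


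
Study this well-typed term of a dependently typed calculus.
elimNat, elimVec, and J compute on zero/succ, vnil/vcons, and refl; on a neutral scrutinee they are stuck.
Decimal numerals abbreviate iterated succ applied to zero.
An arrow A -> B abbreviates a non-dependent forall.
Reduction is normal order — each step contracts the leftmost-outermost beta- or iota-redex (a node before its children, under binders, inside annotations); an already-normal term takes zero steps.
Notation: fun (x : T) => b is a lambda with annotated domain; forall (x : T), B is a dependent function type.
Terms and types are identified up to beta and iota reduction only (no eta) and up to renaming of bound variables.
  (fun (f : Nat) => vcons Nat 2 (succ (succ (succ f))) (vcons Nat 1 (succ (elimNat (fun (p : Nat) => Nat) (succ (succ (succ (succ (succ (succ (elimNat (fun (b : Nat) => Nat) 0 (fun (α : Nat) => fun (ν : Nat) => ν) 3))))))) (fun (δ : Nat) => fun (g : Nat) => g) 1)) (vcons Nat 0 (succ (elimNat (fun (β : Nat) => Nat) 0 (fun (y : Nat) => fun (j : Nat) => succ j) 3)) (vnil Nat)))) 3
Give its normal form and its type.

resulting normal form:
  vcons Nat 2 6 (vcons Nat 1 7 (vcons Nat 0 4 (vnil Nat)))
inferred type:
  Vec Nat 3
observation: the first redex contracted is a beta-redex; the normal form is reached in 25 normal-order steps.


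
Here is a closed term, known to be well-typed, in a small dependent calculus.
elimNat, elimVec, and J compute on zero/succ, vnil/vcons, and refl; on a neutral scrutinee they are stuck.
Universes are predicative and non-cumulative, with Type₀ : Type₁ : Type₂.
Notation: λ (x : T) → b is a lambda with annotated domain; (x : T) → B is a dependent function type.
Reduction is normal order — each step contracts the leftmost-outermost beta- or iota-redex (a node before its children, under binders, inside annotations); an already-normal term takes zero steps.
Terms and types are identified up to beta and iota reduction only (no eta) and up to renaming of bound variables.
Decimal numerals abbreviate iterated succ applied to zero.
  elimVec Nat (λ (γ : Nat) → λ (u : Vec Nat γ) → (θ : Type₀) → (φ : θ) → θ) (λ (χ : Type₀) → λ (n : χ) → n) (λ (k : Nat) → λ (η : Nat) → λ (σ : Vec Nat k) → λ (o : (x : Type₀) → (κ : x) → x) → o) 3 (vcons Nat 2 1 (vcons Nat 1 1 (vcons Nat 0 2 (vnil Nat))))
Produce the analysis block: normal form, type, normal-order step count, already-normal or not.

resulting normal form:
  λ (γ : Type₀) → λ (u : γ) → u
inferred type:
  (γ : Type₀) → (u : γ) → γ
steps to reach normal form (normal order): 16
already normal: no
first redex: an elimVec iota-redex


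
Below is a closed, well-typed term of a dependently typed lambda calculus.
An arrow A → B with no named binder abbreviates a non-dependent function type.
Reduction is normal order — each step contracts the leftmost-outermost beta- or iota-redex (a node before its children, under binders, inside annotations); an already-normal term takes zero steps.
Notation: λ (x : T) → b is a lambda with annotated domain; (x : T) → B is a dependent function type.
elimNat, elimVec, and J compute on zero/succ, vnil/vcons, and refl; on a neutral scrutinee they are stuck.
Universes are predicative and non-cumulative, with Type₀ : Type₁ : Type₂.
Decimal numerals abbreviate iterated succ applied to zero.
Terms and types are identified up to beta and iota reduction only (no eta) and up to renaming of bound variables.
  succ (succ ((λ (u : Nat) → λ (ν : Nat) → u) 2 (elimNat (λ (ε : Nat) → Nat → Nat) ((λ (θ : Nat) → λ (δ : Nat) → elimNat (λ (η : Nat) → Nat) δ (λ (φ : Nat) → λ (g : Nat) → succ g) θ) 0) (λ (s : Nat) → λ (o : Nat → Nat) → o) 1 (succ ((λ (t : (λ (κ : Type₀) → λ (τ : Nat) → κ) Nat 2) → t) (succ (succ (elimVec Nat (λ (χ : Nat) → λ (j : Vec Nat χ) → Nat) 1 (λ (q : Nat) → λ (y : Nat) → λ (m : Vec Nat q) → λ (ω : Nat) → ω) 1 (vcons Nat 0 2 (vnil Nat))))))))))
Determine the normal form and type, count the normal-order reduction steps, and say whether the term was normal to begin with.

reduced normal form:
  4
the term's type:
  Nat
normal-order step count: 2
term was already normal: no
first contracted redex: a beta-redex


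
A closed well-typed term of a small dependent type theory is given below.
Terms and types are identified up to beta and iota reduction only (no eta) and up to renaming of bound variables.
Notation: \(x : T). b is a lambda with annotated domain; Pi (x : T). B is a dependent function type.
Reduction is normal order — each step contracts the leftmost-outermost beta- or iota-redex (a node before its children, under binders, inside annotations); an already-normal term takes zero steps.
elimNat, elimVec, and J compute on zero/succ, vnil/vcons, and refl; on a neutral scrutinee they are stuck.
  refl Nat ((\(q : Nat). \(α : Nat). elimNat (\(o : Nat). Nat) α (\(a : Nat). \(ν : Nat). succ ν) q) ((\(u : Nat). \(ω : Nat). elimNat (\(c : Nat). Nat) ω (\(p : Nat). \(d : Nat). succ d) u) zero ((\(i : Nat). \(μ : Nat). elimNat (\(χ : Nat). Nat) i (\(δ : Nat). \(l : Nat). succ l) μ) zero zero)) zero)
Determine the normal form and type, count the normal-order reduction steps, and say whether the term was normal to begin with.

normal form:
  refl Nat zero
the term's type:
  Eq Nat zero zero
steps to reach normal form (normal order): 9
term was already normal: no
first contracted redex: a beta-redex


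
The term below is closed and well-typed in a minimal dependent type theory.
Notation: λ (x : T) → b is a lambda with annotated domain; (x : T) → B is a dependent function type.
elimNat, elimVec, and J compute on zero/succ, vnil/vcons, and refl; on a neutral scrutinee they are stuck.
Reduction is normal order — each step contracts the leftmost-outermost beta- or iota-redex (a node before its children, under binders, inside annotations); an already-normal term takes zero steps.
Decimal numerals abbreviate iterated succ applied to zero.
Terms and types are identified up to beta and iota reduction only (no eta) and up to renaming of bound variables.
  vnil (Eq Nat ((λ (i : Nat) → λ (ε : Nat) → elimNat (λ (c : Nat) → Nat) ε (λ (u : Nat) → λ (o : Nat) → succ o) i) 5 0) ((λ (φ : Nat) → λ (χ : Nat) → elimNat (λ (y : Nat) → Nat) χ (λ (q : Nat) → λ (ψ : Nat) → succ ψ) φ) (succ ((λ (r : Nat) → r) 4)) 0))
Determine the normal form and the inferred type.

reduced normal form:
  vnil (Eq Nat 5 5)
the term's type:
  Vec (Eq Nat 5 5) 0
observation: normalization takes exactly 37 steps under the normal-order strategy.


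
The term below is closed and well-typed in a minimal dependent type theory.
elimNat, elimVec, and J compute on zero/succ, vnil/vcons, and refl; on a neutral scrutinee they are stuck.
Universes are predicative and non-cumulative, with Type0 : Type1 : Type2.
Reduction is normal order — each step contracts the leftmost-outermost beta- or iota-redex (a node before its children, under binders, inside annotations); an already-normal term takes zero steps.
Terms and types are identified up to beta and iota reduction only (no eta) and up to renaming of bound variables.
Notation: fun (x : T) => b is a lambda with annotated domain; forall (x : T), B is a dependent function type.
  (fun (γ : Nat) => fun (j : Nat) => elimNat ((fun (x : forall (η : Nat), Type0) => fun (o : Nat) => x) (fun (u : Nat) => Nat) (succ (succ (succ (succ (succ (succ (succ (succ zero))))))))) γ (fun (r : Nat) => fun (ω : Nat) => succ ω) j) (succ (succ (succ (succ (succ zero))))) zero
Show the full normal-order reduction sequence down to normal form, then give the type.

normal-order reduction:
  (fun (γ : Nat) => fun (j : Nat) => elimNat ((fun (x : forall (η : Nat), Type0) => fun (o : Nat) => x) (fun (u : Nat) => Nat) (succ (succ (succ (succ (succ (succ (succ (succ zero))))))))) γ (fun (r : Nat) => fun (ω : Nat) => succ ω) j) (succ (succ (succ (succ (succ zero))))) zero
  ~> (fun (γ : Nat) => elimNat ((fun (j : forall (x : Nat), Type0) => fun (η : Nat) => j) (fun (o : Nat) => Nat) (succ (succ (succ (succ (succ (succ (succ (succ zero))))))))) (succ (succ (succ (succ (succ zero))))) (fun (u : Nat) => fun (r : Nat) => succ r) γ) zero
  ~> elimNat ((fun (γ : forall (j : Nat), Type0) => fun (x : Nat) => γ) (fun (η : Nat) => Nat) (succ (succ (succ (succ (succ (succ (succ (succ zero))))))))) (succ (succ (succ (succ (succ zero))))) (fun (o : Nat) => fun (u : Nat) => succ u) zero
  ~> succ (succ (succ (succ (succ zero))))
type:
  Nat


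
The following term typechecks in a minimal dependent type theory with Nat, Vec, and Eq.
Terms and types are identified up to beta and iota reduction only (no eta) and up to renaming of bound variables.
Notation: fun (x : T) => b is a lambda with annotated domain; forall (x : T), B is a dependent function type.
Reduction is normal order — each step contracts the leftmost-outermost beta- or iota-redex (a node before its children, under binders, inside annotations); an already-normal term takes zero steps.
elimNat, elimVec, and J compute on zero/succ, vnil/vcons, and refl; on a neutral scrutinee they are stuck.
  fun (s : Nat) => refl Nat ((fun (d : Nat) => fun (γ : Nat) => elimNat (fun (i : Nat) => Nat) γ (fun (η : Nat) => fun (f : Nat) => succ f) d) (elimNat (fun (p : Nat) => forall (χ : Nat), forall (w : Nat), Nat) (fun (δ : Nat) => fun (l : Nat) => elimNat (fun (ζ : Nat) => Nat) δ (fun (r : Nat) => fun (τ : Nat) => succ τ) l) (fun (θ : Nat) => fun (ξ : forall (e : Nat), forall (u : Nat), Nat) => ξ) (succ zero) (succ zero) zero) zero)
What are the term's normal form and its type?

reduced normal form:
  fun (s : Nat) => refl Nat (succ zero)
the term's type:
  forall (s : Nat), Eq Nat (succ zero) (succ zero)


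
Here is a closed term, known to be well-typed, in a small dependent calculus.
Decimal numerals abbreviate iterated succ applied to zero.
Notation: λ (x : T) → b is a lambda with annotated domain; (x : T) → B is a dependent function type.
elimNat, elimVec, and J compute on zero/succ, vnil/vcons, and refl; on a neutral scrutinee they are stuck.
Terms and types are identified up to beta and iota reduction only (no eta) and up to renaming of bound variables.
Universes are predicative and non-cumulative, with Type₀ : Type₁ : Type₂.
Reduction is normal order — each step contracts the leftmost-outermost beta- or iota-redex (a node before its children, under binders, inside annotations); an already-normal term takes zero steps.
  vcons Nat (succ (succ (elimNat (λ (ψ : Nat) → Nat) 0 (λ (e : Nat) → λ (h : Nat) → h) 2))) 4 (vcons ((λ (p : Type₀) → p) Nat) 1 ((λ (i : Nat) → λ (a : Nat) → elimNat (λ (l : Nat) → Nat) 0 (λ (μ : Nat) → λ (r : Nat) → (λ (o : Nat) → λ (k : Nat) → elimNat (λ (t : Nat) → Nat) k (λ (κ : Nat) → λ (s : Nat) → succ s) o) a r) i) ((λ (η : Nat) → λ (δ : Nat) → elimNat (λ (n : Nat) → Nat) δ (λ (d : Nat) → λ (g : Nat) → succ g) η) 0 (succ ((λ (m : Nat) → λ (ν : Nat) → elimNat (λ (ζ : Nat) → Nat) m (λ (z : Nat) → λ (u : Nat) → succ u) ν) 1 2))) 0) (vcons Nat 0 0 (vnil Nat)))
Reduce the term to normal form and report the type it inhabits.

reduced normal form:
  vcons Nat 2 4 (vcons Nat 1 0 (vcons Nat 0 0 (vnil Nat)))
type:
  Vec Nat 3


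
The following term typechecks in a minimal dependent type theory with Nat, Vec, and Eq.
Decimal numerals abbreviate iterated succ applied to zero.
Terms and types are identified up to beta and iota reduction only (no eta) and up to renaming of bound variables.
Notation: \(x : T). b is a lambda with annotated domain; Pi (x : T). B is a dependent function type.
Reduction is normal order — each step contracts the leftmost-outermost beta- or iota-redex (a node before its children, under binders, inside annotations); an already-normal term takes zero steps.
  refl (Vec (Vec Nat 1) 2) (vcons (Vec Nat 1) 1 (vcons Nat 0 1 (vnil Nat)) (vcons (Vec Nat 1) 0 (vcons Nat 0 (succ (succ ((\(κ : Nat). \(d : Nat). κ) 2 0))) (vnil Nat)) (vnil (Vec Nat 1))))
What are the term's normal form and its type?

resulting normal form:
  refl (Vec (Vec Nat 1) 2) (vcons (Vec Nat 1) 1 (vcons Nat 0 1 (vnil Nat)) (vcons (Vec Nat 1) 0 (vcons Nat 0 4 (vnil Nat)) (vnil (Vec Nat 1))))
type:
  Eq (Vec (Vec Nat 1) 2) (vcons (Vec Nat 1) 1 (vcons Nat 0 1 (vnil Nat)) (vcons (Vec Nat 1) 0 (vcons Nat 0 4 (vnil Nat)) (vnil (Vec Nat 1)))) (vcons (Vec Nat 1) 1 (vcons Nat 0 1 (vnil Nat)) (vcons (Vec Nat 1) 0 (vcons Nat 0 4 (vnil Nat)) (vnil (Vec Nat 1))))
observation: 2 normal-order steps separate the term from its normal form.


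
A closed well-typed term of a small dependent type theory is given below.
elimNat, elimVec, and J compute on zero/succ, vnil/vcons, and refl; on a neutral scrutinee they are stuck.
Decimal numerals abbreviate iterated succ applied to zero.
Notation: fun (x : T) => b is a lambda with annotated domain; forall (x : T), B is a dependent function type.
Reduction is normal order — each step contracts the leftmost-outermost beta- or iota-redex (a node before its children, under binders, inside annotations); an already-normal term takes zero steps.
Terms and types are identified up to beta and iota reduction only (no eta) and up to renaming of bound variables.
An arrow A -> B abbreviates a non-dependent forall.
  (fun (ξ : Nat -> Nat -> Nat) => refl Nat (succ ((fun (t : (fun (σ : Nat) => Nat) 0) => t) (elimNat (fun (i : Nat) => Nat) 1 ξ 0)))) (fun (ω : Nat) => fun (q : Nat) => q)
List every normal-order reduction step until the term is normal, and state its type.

normal-order reduction sequence:
  (fun (ξ : Nat -> Nat -> Nat) => refl Nat (succ ((fun (t : (fun (σ : Nat) => Nat) 0) => t) (elimNat (fun (i : Nat) => Nat) 1 ξ 0)))) (fun (ω : Nat) => fun (q : Nat) => q)
  ~> refl Nat (succ ((fun (ξ : (fun (t : Nat) => Nat) 0) => ξ) (elimNat (fun (σ : Nat) => Nat) 1 (fun (i : Nat) => fun (ω : Nat) => ω) 0)))
  ~> refl Nat (succ (elimNat (fun (ξ : Nat) => Nat) 1 (fun (t : Nat) => fun (σ : Nat) => σ) 0))
  ~> refl Nat 2
the term's type:
  Eq Nat 2 2


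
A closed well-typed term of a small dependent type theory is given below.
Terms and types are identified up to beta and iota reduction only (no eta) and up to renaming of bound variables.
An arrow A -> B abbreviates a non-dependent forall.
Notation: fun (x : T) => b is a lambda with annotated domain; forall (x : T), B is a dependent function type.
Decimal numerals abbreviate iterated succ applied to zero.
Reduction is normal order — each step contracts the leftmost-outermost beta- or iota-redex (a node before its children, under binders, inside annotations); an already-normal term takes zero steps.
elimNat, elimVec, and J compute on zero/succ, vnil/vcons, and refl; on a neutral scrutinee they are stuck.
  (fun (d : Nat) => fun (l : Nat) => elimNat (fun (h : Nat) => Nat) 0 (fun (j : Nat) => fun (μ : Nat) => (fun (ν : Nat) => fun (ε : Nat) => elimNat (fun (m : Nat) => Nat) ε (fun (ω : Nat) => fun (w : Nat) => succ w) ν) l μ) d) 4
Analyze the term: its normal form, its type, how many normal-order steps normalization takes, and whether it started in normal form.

resulting normal form:
  fun (d : Nat) => elimNat (fun (l : Nat) => Nat) (elimNat (fun (h : Nat) => Nat) (elimNat (fun (j : Nat) => Nat) (elimNat (fun (μ : Nat) => Nat) 0 (fun (ν : Nat) => fun (ε : Nat) => succ ε) d) (fun (m : Nat) => fun (ω : Nat) => succ ω) d) (fun (w : Nat) => fun (c : Nat) => succ c) d) (fun (β : Nat) => fun (y : Nat) => succ y) d
type:
  Nat -> Nat
steps to reach normal form (normal order): 22
term was already normal: no
first contracted redex: a beta-redex


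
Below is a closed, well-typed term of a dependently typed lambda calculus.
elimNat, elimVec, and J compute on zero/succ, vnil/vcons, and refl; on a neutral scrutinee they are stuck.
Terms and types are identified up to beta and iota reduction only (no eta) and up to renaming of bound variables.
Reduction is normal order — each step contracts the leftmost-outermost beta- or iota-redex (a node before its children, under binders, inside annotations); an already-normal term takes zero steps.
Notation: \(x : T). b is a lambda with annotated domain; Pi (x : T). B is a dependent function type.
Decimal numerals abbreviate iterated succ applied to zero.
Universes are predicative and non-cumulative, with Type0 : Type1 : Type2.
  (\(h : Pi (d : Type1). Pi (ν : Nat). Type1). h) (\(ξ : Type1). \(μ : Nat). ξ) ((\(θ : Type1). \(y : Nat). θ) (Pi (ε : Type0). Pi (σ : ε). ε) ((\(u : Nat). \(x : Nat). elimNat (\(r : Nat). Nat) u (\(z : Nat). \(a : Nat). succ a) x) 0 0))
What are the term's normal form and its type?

normal form:
  \(h : Nat). Pi (d : Type0). Pi (ν : d). d
inferred type:
  Pi (h : Nat). Type1
observation: reduction starts at a beta-redex, and 4 normal-order steps reach the normal form.
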